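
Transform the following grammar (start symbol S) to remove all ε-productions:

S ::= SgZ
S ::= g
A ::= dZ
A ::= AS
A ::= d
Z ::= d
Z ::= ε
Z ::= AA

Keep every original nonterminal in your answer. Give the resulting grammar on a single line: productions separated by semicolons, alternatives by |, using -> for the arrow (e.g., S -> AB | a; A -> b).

Nullable set: {Z}.
S -> SgZ: Z nullable, giving Sg | SgZ.
A -> dZ: Z nullable, giving d | dZ.
Drop Z -> ε.
Unchanged (no nullable symbols): S -> g; A -> AS; A -> d; Z -> AA; Z -> d.

S -> g | Sg | SgZ; A -> d | AS | dZ; Z -> d | AA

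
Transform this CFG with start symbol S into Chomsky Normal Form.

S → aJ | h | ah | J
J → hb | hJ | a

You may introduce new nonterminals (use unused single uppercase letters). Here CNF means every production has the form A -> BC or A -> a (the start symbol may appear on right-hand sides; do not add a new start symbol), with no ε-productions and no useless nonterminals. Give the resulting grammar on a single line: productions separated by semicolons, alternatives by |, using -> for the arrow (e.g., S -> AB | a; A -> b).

S -> a | h | AB | AJ | CA | CJ; A -> h; B -> b; C -> a; J -> a | AB | AJ

No ε-productions.
After unit-elimination: S -> a | h | aJ | ah | hJ | hb; J -> a | hJ | hb.
TERM: introduce C -> a, B -> b, A -> h and substitute in every rule of length ≥2.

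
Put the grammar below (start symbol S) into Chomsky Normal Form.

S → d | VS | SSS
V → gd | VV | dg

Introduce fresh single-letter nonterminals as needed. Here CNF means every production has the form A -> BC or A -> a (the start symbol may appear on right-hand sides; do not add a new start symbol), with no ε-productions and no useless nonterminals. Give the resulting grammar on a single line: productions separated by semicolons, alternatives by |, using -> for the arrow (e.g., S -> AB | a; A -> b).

No ε-productions.
No unit productions to eliminate.
TERM: introduce A -> d, B -> g and substitute in every rule of length ≥2.
BIN: S -> SSS becomes S -> SC, C -> SS.

S -> d | SC | VS; A -> d; B -> g; C -> SS; V -> AB | BA | VV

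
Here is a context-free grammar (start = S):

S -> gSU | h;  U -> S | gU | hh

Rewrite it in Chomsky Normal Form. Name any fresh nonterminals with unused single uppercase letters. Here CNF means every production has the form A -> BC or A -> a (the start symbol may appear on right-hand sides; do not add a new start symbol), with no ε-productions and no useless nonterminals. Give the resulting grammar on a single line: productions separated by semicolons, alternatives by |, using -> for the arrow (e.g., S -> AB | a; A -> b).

No ε-productions.
After unit-elimination: S -> h | gSU; U -> h | gU | hh | gSU.
TERM: introduce A -> g, B -> h and substitute in every rule of length ≥2.
BIN: S -> ASU becomes S -> AC, C -> SU; U -> ASU becomes U -> AD, D -> SU.

S -> h | AC; A -> g; B -> h; C -> SU; D -> SU; U -> h | AD | AU | BB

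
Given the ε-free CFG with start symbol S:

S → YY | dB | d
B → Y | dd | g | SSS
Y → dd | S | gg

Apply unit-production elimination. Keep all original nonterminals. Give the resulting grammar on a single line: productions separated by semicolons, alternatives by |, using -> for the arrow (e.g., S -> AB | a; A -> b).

S -> d | YY | dB; B -> d | g | YY | dB | dd | gg | SSS; Y -> d | YY | dB | dd | gg

Unit productions: B->Y, Y->S.
Unit pairs (A ⇒* B via units): (B,S), (B,Y), (Y,S).
S: inherits non-unit rules of {S} → YY | d | dB.
B: inherits non-unit rules of {B, S, Y} → SSS | YY | d | dB | dd | g | gg.
Y: inherits non-unit rules of {S, Y} → YY | d | dB | dd | gg.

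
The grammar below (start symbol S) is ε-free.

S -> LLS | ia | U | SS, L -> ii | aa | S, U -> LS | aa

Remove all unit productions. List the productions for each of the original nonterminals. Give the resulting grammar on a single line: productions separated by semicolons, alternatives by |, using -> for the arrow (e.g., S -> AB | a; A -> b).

Unit productions: L->S, S->U.
Unit pairs (A ⇒* B via units): (L,S), (L,U), (S,U).
S: inherits non-unit rules of {S, U} → LLS | LS | SS | aa | ia.
L: inherits non-unit rules of {L, S, U} → LLS | LS | SS | aa | ia | ii.
U: inherits non-unit rules of {U} → LS | aa.

S -> LS | SS | aa | ia | LLS; L -> LS | SS | aa | ia | ii | LLS; U -> LS | aa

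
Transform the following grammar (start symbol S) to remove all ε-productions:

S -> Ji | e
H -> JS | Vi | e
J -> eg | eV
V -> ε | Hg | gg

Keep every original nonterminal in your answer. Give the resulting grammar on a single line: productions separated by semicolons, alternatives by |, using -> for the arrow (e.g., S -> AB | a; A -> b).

S -> e | Ji; H -> e | i | JS | Vi; J -> e | eV | eg; V -> Hg | gg

Nullable set: {V}.
H -> Vi: V nullable, giving Vi | i.
J -> eV: V nullable, giving e | eV.
Drop V -> ε.
Unchanged (no nullable symbols): S -> Ji; S -> e; H -> JS; H -> e; J -> eg; V -> Hg; V -> gg.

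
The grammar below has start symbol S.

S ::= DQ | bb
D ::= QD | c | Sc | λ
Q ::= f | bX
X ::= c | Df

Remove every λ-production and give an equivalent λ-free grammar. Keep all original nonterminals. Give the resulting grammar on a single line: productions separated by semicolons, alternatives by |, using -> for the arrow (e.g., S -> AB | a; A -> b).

Nullable set: {D}.
S -> DQ: D nullable, giving DQ | Q.
Drop D -> λ.
D -> QD: D nullable, giving Q | QD.
X -> Df: D nullable, giving Df | f.
Unchanged (no nullable symbols): S -> bb; D -> Sc; D -> c; Q -> bX; Q -> f; X -> c.

S -> Q | DQ | bb; D -> Q | c | QD | Sc; Q -> f | bX; X -> c | f | Df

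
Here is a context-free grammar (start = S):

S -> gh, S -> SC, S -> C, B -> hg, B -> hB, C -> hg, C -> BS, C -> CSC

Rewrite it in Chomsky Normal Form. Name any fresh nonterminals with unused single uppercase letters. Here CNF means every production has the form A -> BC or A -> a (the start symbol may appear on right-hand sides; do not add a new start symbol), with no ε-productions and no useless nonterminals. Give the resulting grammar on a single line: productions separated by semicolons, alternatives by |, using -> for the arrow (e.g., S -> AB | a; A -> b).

S -> AD | BS | CF | DA | SC; A -> h; B -> AB | AD; C -> AD | BS | CE; D -> g; E -> SC; F -> SC

No ε-productions.
After unit-elimination: S -> BS | SC | gh | hg | CSC; B -> hB | hg; C -> BS | hg | CSC.
TERM: introduce D -> g, A -> h and substitute in every rule of length ≥2.
BIN: C -> CSC becomes C -> CE, E -> SC; S -> CSC becomes S -> CF, F -> SC.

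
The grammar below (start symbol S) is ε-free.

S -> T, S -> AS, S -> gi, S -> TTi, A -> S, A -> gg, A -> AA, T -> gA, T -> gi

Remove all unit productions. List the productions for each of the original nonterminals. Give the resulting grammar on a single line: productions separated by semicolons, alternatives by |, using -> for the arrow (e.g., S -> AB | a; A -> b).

Unit productions: A->S, S->T.
Unit pairs (A ⇒* B via units): (A,S), (A,T), (S,T).
S: inherits non-unit rules of {S, T} → AS | TTi | gA | gi.
A: inherits non-unit rules of {A, S, T} → AA | AS | TTi | gA | gg | gi.
T: inherits non-unit rules of {T} → gA | gi.

S -> AS | gA | gi | TTi; A -> AA | AS | gA | gg | gi | TTi; T -> gA | gi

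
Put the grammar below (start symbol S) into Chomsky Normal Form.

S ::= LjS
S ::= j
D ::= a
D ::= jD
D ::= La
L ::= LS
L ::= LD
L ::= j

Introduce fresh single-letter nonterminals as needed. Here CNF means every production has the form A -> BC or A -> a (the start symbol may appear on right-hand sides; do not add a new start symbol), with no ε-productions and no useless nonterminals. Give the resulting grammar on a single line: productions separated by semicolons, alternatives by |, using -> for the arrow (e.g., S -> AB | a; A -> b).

No ε-productions.
No unit productions to eliminate.
TERM: introduce A -> a, B -> j and substitute in every rule of length ≥2.
BIN: S -> LBS becomes S -> LC, C -> BS.

S -> j | LC; A -> a; B -> j; C -> BS; D -> a | BD | LA; L -> j | LD | LS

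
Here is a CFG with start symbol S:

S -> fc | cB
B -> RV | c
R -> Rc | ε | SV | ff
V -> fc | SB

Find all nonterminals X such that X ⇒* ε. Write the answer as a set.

Directly nullable (have an ε-rule): {R}.
Not nullable: B, S, V — each has a terminal in every rule's right-hand side or depends on a non-nullable symbol.

{R}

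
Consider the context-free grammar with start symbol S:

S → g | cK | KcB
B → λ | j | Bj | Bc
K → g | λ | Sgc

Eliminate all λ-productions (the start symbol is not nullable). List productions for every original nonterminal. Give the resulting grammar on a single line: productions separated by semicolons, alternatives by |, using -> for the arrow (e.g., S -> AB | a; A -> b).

Nullable set: {B, K}.
S -> KcB: K, B nullable, giving Kc | KcB | c | cB.
S -> cK: K nullable, giving c | cK.
Drop B -> λ.
B -> Bc: B nullable, giving Bc | c.
B -> Bj: B nullable, giving Bj | j.
Drop K -> λ.
Unchanged (no nullable symbols): S -> g; B -> j; K -> Sgc; K -> g.

S -> c | g | Kc | cB | cK | KcB; B -> c | j | Bc | Bj; K -> g | Sgc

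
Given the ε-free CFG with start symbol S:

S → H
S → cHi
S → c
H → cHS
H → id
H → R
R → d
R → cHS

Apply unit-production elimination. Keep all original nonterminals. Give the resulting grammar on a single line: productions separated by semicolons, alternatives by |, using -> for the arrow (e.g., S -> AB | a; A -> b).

S -> c | d | id | cHS | cHi; H -> d | id | cHS; R -> d | cHS

Unit productions: H->R, S->H.
Unit pairs (A ⇒* B via units): (H,R), (S,H), (S,R).
S: inherits non-unit rules of {H, R, S} → c | cHS | cHi | d | id.
H: inherits non-unit rules of {H, R} → cHS | d | id.
R: inherits non-unit rules of {R} → cHS | d.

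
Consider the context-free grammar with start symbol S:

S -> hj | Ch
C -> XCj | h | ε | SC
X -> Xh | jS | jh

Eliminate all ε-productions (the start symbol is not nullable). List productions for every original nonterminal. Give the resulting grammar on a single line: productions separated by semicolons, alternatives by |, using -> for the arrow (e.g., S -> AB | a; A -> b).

S -> h | Ch | hj; C -> S | h | SC | Xj | XCj; X -> Xh | jS | jh

Nullable set: {C}.
S -> Ch: C nullable, giving Ch | h.
Drop C -> ε.
C -> SC: C nullable, giving S | SC.
C -> XCj: C nullable, giving XCj | Xj.
Unchanged (no nullable symbols): S -> hj; C -> h; X -> Xh; X -> jS; X -> jh.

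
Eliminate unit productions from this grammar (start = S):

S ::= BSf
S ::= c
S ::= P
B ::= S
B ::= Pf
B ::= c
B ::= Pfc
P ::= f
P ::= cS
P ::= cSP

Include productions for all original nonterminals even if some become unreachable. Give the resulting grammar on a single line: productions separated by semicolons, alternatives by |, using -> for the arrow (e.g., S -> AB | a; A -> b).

S -> c | f | cS | BSf | cSP; B -> c | f | Pf | cS | BSf | Pfc | cSP; P -> f | cS | cSP

Unit productions: B->S, S->P.
Unit pairs (A ⇒* B via units): (B,P), (B,S), (S,P).
S: inherits non-unit rules of {P, S} → BSf | c | cS | cSP | f.
B: inherits non-unit rules of {B, P, S} → BSf | Pf | Pfc | c | cS | cSP | f.
P: inherits non-unit rules of {P} → cS | cSP | f.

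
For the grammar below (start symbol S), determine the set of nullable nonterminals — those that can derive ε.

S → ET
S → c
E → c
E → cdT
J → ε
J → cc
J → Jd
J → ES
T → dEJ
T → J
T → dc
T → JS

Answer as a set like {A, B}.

{J, T}

Directly nullable (have an ε-rule): {J}.
T is nullable via T -> J (every symbol on the right is already known nullable).
Not nullable: E, S — each has a terminal in every rule's right-hand side or depends on a non-nullable symbol.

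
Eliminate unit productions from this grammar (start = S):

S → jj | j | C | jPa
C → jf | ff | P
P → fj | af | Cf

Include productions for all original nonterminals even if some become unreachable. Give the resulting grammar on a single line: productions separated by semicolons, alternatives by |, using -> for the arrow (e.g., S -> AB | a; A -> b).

Unit productions: C->P, S->C.
Unit pairs (A ⇒* B via units): (C,P), (S,C), (S,P).
S: inherits non-unit rules of {C, P, S} → Cf | af | ff | fj | j | jPa | jf | jj.
C: inherits non-unit rules of {C, P} → Cf | af | ff | fj | jf.
P: inherits non-unit rules of {P} → Cf | af | fj.

S -> j | Cf | af | ff | fj | jf | jj | jPa; C -> Cf | af | ff | fj | jf; P -> Cf | af | fj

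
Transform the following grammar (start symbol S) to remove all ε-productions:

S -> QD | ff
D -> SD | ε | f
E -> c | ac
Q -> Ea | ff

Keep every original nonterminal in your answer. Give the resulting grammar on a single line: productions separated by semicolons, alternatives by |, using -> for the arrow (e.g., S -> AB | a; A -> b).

S -> Q | QD | ff; D -> S | f | SD; E -> c | ac; Q -> Ea | ff

Nullable set: {D}.
S -> QD: D nullable, giving Q | QD.
Drop D -> ε.
D -> SD: D nullable, giving S | SD.
Unchanged (no nullable symbols): S -> ff; D -> f; E -> ac; E -> c; Q -> Ea; Q -> ff.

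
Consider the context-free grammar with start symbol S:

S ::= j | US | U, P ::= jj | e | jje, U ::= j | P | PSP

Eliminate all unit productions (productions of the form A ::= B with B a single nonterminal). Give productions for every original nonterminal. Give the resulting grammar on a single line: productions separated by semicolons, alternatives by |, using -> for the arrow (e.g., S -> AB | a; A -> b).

Unit productions: S->U, U->P.
Unit pairs (A ⇒* B via units): (S,P), (S,U), (U,P).
S: inherits non-unit rules of {P, S, U} → PSP | US | e | j | jj | jje.
P: inherits non-unit rules of {P} → e | jj | jje.
U: inherits non-unit rules of {P, U} → PSP | e | j | jj | jje.

S -> e | j | US | jj | PSP | jje; P -> e | jj | jje; U -> e | j | jj | PSP | jje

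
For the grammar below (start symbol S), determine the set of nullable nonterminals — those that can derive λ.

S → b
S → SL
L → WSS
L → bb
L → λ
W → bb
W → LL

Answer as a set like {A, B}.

{L, W}

Directly nullable (have an ε-rule): {L}.
W is nullable via W -> LL (every symbol on the right is already known nullable).
Not nullable: S — each has a terminal in every rule's right-hand side or depends on a non-nullable symbol.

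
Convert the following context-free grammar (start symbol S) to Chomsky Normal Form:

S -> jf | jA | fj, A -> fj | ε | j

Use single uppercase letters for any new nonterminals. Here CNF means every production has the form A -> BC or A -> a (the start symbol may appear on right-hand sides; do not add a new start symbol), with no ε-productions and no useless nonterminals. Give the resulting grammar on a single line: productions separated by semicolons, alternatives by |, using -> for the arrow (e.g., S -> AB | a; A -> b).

S -> j | BC | CA | CB; A -> j | BC; B -> f; C -> j

Nullable: {A}; after ε-elimination: S -> j | fj | jA | jf; A -> j | fj.
No unit productions to eliminate.
TERM: introduce B -> f, C -> j and substitute in every rule of length ≥2.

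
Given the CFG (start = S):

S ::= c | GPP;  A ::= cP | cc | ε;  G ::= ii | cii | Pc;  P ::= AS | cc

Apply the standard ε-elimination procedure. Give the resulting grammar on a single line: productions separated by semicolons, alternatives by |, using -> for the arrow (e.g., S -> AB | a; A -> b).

Nullable set: {A}.
Drop A -> ε.
P -> AS: A nullable, giving AS | S.
Unchanged (no nullable symbols): S -> GPP; S -> c; A -> cP; A -> cc; G -> Pc; G -> cii; G -> ii; P -> cc.

S -> c | GPP; A -> cP | cc; G -> Pc | ii | cii; P -> S | AS | cc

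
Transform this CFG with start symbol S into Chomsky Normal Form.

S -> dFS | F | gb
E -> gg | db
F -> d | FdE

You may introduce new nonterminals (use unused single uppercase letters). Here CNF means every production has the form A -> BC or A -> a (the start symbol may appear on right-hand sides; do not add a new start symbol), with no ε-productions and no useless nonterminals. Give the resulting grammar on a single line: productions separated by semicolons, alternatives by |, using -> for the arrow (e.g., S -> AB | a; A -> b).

No ε-productions.
After unit-elimination: S -> d | gb | FdE | dFS; E -> db | gg; F -> d | FdE.
TERM: introduce B -> b, A -> d, C -> g and substitute in every rule of length ≥2.
BIN: F -> FAE becomes F -> FD, D -> AE; S -> AFS becomes S -> AG, G -> FS; S -> FAE becomes S -> FH, H -> AE.

S -> d | AG | CB | FH; A -> d; B -> b; C -> g; D -> AE; E -> AB | CC; F -> d | FD; G -> FS; H -> AE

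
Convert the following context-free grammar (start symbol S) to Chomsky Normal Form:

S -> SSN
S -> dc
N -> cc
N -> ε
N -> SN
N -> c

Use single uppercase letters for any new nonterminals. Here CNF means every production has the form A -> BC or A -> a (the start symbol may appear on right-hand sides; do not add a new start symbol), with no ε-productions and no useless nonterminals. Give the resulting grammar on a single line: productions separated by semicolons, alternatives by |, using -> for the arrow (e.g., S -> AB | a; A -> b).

Nullable: {N}; after ε-elimination: S -> SS | dc | SSN; N -> S | c | SN | cc.
After unit-elimination: S -> SS | dc | SSN; N -> c | SN | SS | cc | dc | SSN.
TERM: introduce A -> c, B -> d and substitute in every rule of length ≥2.
BIN: N -> SSN becomes N -> SC, C -> SN; S -> SSN becomes S -> SD, D -> SN.

S -> BA | SD | SS; A -> c; B -> d; C -> SN; D -> SN; N -> c | AA | BA | SC | SN | SS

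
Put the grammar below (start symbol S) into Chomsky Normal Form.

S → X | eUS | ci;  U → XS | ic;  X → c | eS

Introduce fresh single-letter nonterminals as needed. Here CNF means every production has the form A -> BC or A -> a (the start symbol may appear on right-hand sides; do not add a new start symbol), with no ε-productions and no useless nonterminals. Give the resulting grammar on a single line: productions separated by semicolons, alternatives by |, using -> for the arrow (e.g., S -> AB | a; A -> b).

S -> c | AB | CD | CS; A -> c; B -> i; C -> e; D -> US; U -> BA | XS; X -> c | CS

No ε-productions.
After unit-elimination: S -> c | ci | eS | eUS; U -> XS | ic; X -> c | eS.
TERM: introduce A -> c, C -> e, B -> i and substitute in every rule of length ≥2.
BIN: S -> CUS becomes S -> CD, D -> US.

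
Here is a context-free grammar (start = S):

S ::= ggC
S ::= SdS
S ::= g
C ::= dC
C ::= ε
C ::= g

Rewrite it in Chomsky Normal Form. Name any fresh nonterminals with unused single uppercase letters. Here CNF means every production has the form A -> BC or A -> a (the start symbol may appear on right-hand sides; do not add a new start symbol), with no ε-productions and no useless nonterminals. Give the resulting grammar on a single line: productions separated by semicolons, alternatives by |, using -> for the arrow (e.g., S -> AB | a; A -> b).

Nullable: {C}; after ε-elimination: S -> g | gg | SdS | ggC; C -> d | g | dC.
No unit productions to eliminate.
TERM: introduce A -> d, B -> g and substitute in every rule of length ≥2.
BIN: S -> BBC becomes S -> BD, D -> BC; S -> SAS becomes S -> SE, E -> AS.

S -> g | BB | BD | SE; A -> d; B -> g; C -> d | g | AC; D -> BC; E -> AS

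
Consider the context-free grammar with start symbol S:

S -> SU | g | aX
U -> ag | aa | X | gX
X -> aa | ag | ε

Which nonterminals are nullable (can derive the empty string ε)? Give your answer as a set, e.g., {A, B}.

Directly nullable (have an ε-rule): {X}.
U is nullable via U -> X (every symbol on the right is already known nullable).
Not nullable: S — each has a terminal in every rule's right-hand side or depends on a non-nullable symbol.

{U, X}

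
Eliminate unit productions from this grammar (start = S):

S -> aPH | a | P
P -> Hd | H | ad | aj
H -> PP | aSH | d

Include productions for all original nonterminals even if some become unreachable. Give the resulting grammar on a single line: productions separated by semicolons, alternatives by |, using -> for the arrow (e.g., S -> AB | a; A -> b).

Unit productions: P->H, S->P.
Unit pairs (A ⇒* B via units): (P,H), (S,H), (S,P).
S: inherits non-unit rules of {H, P, S} → Hd | PP | a | aPH | aSH | ad | aj | d.
H: inherits non-unit rules of {H} → PP | aSH | d.
P: inherits non-unit rules of {H, P} → Hd | PP | aSH | ad | aj | d.

S -> a | d | Hd | PP | ad | aj | aPH | aSH; H -> d | PP | aSH; P -> d | Hd | PP | ad | aj | aSH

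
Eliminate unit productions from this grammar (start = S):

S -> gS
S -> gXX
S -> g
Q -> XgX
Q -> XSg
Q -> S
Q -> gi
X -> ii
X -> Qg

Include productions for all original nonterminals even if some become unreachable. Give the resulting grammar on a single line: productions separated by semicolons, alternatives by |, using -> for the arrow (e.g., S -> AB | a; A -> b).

Unit productions: Q->S.
Unit pairs (A ⇒* B via units): (Q,S).
S: inherits non-unit rules of {S} → g | gS | gXX.
Q: inherits non-unit rules of {Q, S} → XSg | XgX | g | gS | gXX | gi.
X: inherits non-unit rules of {X} → Qg | ii.

S -> g | gS | gXX; Q -> g | gS | gi | XSg | XgX | gXX; X -> Qg | ii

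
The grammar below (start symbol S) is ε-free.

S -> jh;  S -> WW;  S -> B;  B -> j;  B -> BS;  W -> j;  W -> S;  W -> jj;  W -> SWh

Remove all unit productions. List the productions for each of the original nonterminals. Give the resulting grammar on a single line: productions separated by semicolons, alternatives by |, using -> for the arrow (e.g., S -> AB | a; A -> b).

Unit productions: S->B, W->S.
Unit pairs (A ⇒* B via units): (S,B), (W,B), (W,S).
S: inherits non-unit rules of {B, S} → BS | WW | j | jh.
B: inherits non-unit rules of {B} → BS | j.
W: inherits non-unit rules of {B, S, W} → BS | SWh | WW | j | jh | jj.

S -> j | BS | WW | jh; B -> j | BS; W -> j | BS | WW | jh | jj | SWh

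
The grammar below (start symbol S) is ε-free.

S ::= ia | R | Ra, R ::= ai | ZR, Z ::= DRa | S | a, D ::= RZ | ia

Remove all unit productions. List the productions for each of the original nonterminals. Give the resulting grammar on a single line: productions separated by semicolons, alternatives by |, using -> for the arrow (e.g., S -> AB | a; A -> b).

S -> Ra | ZR | ai | ia; D -> RZ | ia; R -> ZR | ai; Z -> a | Ra | ZR | ai | ia | DRa

Unit productions: S->R, Z->S.
Unit pairs (A ⇒* B via units): (S,R), (Z,R), (Z,S).
S: inherits non-unit rules of {R, S} → Ra | ZR | ai | ia.
D: inherits non-unit rules of {D} → RZ | ia.
R: inherits non-unit rules of {R} → ZR | ai.
Z: inherits non-unit rules of {R, S, Z} → DRa | Ra | ZR | a | ai | ia.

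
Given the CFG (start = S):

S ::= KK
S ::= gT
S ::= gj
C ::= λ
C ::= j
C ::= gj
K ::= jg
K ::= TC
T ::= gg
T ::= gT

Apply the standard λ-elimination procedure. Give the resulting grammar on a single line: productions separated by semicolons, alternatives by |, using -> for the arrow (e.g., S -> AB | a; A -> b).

Nullable set: {C}.
Drop C -> λ.
K -> TC: C nullable, giving T | TC.
Unchanged (no nullable symbols): S -> KK; S -> gT; S -> gj; C -> gj; C -> j; K -> jg; T -> gT; T -> gg.

S -> KK | gT | gj; C -> j | gj; K -> T | TC | jg; T -> gT | gg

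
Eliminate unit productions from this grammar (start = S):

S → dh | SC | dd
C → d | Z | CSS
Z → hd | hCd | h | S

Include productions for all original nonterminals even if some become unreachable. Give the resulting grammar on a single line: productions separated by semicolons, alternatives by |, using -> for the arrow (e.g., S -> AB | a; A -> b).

Unit productions: C->Z, Z->S.
Unit pairs (A ⇒* B via units): (C,S), (C,Z), (Z,S).
S: inherits non-unit rules of {S} → SC | dd | dh.
C: inherits non-unit rules of {C, S, Z} → CSS | SC | d | dd | dh | h | hCd | hd.
Z: inherits non-unit rules of {S, Z} → SC | dd | dh | h | hCd | hd.

S -> SC | dd | dh; C -> d | h | SC | dd | dh | hd | CSS | hCd; Z -> h | SC | dd | dh | hd | hCd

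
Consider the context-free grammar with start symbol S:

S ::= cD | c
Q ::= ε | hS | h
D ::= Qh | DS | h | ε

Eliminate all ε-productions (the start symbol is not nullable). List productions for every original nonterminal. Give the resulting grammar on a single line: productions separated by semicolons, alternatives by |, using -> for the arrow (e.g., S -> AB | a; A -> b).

Nullable set: {D, Q}.
S -> cD: D nullable, giving c | cD.
Drop D -> ε.
D -> DS: D nullable, giving DS | S.
D -> Qh: Q nullable, giving Qh | h.
Drop Q -> ε.
Unchanged (no nullable symbols): S -> c; D -> h; Q -> h; Q -> hS.

S -> c | cD; D -> S | h | DS | Qh; Q -> h | hS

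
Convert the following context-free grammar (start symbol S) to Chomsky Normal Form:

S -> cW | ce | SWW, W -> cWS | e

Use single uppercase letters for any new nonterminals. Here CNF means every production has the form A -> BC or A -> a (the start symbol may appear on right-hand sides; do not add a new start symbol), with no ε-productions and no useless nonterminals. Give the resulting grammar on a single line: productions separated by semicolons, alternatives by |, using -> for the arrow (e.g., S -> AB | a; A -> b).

No ε-productions.
No unit productions to eliminate.
TERM: introduce A -> c, B -> e and substitute in every rule of length ≥2.
BIN: S -> SWW becomes S -> SC, C -> WW; W -> AWS becomes W -> AD, D -> WS.

S -> AB | AW | SC; A -> c; B -> e; C -> WW; D -> WS; W -> e | AD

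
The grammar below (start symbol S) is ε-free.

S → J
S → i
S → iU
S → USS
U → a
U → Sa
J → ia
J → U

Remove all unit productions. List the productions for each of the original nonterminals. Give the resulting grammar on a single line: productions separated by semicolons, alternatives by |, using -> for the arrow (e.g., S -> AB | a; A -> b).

Unit productions: J->U, S->J.
Unit pairs (A ⇒* B via units): (J,U), (S,J), (S,U).
S: inherits non-unit rules of {J, S, U} → Sa | USS | a | i | iU | ia.
J: inherits non-unit rules of {J, U} → Sa | a | ia.
U: inherits non-unit rules of {U} → Sa | a.

S -> a | i | Sa | iU | ia | USS; J -> a | Sa | ia; U -> a | Sa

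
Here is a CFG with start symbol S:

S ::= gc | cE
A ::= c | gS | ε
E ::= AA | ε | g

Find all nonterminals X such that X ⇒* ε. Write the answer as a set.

Directly nullable (have an ε-rule): {A, E}.
Not nullable: S — each has a terminal in every rule's right-hand side or depends on a non-nullable symbol.

{A, E}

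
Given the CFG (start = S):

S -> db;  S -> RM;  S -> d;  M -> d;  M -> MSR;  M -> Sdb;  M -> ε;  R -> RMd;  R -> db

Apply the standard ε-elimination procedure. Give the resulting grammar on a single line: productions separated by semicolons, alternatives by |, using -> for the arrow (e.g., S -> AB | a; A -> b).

Nullable set: {M}.
S -> RM: M nullable, giving R | RM.
Drop M -> ε.
M -> MSR: M nullable, giving MSR | SR.
R -> RMd: M nullable, giving RMd | Rd.
Unchanged (no nullable symbols): S -> d; S -> db; M -> Sdb; M -> d; R -> db.

S -> R | d | RM | db; M -> d | SR | MSR | Sdb; R -> Rd | db | RMd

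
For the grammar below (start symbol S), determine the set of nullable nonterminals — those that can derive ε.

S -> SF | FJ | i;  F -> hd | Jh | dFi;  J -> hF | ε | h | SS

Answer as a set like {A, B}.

{J}

Directly nullable (have an ε-rule): {J}.
Not nullable: F, S — each has a terminal in every rule's right-hand side or depends on a non-nullable symbol.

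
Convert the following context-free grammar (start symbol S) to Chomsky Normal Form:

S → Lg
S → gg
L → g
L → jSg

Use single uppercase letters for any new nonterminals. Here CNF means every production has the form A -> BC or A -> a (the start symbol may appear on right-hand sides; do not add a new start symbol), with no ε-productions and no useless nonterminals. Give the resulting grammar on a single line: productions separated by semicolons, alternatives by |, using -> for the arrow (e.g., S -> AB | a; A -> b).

S -> BB | LB; A -> j; B -> g; C -> SB; L -> g | AC

No ε-productions.
No unit productions to eliminate.
TERM: introduce B -> g, A -> j and substitute in every rule of length ≥2.
BIN: L -> ASB becomes L -> AC, C -> SB.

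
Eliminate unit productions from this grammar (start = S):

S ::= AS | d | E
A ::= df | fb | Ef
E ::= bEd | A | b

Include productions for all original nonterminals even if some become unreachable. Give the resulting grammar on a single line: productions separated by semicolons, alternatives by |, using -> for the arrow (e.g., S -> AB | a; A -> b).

S -> b | d | AS | Ef | df | fb | bEd; A -> Ef | df | fb; E -> b | Ef | df | fb | bEd

Unit productions: E->A, S->E.
Unit pairs (A ⇒* B via units): (E,A), (S,A), (S,E).
S: inherits non-unit rules of {A, E, S} → AS | Ef | b | bEd | d | df | fb.
A: inherits non-unit rules of {A} → Ef | df | fb.
E: inherits non-unit rules of {A, E} → Ef | b | bEd | df | fb.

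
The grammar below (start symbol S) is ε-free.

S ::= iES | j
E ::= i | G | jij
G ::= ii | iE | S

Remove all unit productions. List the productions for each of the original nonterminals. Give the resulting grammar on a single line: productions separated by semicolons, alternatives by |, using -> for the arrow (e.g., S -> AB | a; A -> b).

S -> j | iES; E -> i | j | iE | ii | iES | jij; G -> j | iE | ii | iES

Unit productions: E->G, G->S.
Unit pairs (A ⇒* B via units): (E,G), (E,S), (G,S).
S: inherits non-unit rules of {S} → iES | j.
E: inherits non-unit rules of {E, G, S} → i | iE | iES | ii | j | jij.
G: inherits non-unit rules of {G, S} → iE | iES | ii | j.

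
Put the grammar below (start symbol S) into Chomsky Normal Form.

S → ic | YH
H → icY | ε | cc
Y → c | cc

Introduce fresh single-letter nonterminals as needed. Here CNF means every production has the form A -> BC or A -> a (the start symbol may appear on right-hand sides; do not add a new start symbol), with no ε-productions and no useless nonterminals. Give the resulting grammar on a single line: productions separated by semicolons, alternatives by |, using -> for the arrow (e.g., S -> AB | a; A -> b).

S -> c | AA | BA | YH; A -> c; B -> i; C -> AY; H -> AA | BC; Y -> c | AA

Nullable: {H}; after ε-elimination: S -> Y | YH | ic; H -> cc | icY; Y -> c | cc.
After unit-elimination: S -> c | YH | cc | ic; H -> cc | icY; Y -> c | cc.
TERM: introduce A -> c, B -> i and substitute in every rule of length ≥2.
BIN: H -> BAY becomes H -> BC, C -> AY.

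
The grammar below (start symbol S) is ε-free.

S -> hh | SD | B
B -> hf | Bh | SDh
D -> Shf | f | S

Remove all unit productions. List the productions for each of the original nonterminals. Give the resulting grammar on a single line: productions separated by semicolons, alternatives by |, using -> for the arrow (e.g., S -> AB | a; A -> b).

Unit productions: D->S, S->B.
Unit pairs (A ⇒* B via units): (D,B), (D,S), (S,B).
S: inherits non-unit rules of {B, S} → Bh | SD | SDh | hf | hh.
B: inherits non-unit rules of {B} → Bh | SDh | hf.
D: inherits non-unit rules of {B, D, S} → Bh | SD | SDh | Shf | f | hf | hh.

S -> Bh | SD | hf | hh | SDh; B -> Bh | hf | SDh; D -> f | Bh | SD | hf | hh | SDh | Shf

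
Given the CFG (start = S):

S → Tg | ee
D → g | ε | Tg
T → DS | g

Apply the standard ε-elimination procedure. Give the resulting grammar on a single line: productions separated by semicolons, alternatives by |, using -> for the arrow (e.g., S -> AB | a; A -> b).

Nullable set: {D}.
Drop D -> ε.
T -> DS: D nullable, giving DS | S.
Unchanged (no nullable symbols): S -> Tg; S -> ee; D -> Tg; D -> g; T -> g.

S -> Tg | ee; D -> g | Tg; T -> S | g | DS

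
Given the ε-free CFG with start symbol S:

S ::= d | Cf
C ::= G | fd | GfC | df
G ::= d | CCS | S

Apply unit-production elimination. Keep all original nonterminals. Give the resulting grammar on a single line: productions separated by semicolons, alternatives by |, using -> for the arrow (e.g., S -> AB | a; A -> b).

Unit productions: C->G, G->S.
Unit pairs (A ⇒* B via units): (C,G), (C,S), (G,S).
S: inherits non-unit rules of {S} → Cf | d.
C: inherits non-unit rules of {C, G, S} → CCS | Cf | GfC | d | df | fd.
G: inherits non-unit rules of {G, S} → CCS | Cf | d.

S -> d | Cf; C -> d | Cf | df | fd | CCS | GfC; G -> d | Cf | CCS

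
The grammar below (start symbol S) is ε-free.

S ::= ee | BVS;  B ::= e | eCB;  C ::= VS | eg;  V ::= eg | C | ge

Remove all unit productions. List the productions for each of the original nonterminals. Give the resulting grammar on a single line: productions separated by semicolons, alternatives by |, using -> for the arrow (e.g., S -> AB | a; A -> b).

S -> ee | BVS; B -> e | eCB; C -> VS | eg; V -> VS | eg | ge

Unit productions: V->C.
Unit pairs (A ⇒* B via units): (V,C).
S: inherits non-unit rules of {S} → BVS | ee.
B: inherits non-unit rules of {B} → e | eCB.
C: inherits non-unit rules of {C} → VS | eg.
V: inherits non-unit rules of {C, V} → VS | eg | ge.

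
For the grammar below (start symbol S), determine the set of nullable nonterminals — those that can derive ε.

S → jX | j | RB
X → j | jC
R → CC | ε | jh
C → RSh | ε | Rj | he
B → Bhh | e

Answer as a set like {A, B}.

Directly nullable (have an ε-rule): {C, R}.
Not nullable: B, S, X — each has a terminal in every rule's right-hand side or depends on a non-nullable symbol.

{C, R}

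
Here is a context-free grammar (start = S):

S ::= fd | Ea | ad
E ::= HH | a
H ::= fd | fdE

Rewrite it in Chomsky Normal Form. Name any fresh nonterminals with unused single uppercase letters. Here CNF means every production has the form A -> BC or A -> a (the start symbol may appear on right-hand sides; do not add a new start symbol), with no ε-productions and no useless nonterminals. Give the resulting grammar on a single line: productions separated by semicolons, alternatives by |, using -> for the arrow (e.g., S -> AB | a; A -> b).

No ε-productions.
No unit productions to eliminate.
TERM: introduce C -> a, B -> d, A -> f and substitute in every rule of length ≥2.
BIN: H -> ABE becomes H -> AD, D -> BE.

S -> AB | CB | EC; A -> f; B -> d; C -> a; D -> BE; E -> a | HH; H -> AB | AD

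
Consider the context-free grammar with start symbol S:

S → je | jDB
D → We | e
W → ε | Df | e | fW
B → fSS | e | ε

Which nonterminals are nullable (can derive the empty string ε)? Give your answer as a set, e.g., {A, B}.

Directly nullable (have an ε-rule): {B, W}.
Not nullable: D, S — each has a terminal in every rule's right-hand side or depends on a non-nullable symbol.

{B, W}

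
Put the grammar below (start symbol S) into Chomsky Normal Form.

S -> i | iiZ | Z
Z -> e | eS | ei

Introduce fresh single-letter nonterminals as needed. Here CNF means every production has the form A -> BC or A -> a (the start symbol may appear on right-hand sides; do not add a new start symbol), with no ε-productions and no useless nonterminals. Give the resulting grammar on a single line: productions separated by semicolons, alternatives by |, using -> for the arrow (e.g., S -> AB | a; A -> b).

S -> e | i | AB | AS | BC; A -> e; B -> i; C -> BZ; Z -> e | AB | AS

No ε-productions.
After unit-elimination: S -> e | i | eS | ei | iiZ; Z -> e | eS | ei.
TERM: introduce A -> e, B -> i and substitute in every rule of length ≥2.
BIN: S -> BBZ becomes S -> BC, C -> BZ.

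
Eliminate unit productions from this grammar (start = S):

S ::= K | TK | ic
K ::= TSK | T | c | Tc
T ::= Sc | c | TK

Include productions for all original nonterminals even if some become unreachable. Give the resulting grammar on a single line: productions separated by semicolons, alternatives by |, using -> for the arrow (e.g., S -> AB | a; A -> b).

S -> c | Sc | TK | Tc | ic | TSK; K -> c | Sc | TK | Tc | TSK; T -> c | Sc | TK

Unit productions: K->T, S->K.
Unit pairs (A ⇒* B via units): (K,T), (S,K), (S,T).
S: inherits non-unit rules of {K, S, T} → Sc | TK | TSK | Tc | c | ic.
K: inherits non-unit rules of {K, T} → Sc | TK | TSK | Tc | c.
T: inherits non-unit rules of {T} → Sc | TK | c.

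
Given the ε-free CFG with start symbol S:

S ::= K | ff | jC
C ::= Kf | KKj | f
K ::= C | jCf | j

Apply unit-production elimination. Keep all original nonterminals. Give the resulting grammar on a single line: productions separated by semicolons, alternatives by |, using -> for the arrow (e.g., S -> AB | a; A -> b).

S -> f | j | Kf | ff | jC | KKj | jCf; C -> f | Kf | KKj; K -> f | j | Kf | KKj | jCf

Unit productions: K->C, S->K.
Unit pairs (A ⇒* B via units): (K,C), (S,C), (S,K).
S: inherits non-unit rules of {C, K, S} → KKj | Kf | f | ff | j | jC | jCf.
C: inherits non-unit rules of {C} → KKj | Kf | f.
K: inherits non-unit rules of {C, K} → KKj | Kf | f | j | jCf.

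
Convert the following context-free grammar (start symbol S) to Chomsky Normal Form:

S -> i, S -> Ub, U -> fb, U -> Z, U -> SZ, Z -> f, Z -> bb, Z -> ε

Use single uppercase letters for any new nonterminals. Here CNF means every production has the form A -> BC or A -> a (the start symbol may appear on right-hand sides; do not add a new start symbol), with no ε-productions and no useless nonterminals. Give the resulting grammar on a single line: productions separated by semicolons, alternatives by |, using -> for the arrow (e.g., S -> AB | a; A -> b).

Nullable: {U, Z}; after ε-elimination: S -> b | i | Ub; U -> S | Z | SZ | fb; Z -> f | bb.
After unit-elimination: S -> b | i | Ub; U -> b | f | i | SZ | Ub | bb | fb; Z -> f | bb.
TERM: introduce A -> b, B -> f and substitute in every rule of length ≥2.

S -> b | i | UA; A -> b; B -> f; U -> b | f | i | AA | BA | SZ | UA; Z -> f | AA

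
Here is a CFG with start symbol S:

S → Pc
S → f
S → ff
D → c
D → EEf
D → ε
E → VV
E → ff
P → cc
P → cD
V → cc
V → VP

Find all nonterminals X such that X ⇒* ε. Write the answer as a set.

Directly nullable (have an ε-rule): {D}.
Not nullable: E, P, S, V — each has a terminal in every rule's right-hand side or depends on a non-nullable symbol.

{D}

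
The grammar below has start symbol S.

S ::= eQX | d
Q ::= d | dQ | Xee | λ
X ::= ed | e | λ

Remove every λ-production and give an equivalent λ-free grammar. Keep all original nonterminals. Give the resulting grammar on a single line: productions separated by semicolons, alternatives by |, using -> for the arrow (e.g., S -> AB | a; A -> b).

S -> d | e | eQ | eX | eQX; Q -> d | dQ | ee | Xee; X -> e | ed

Nullable set: {Q, X}.
S -> eQX: Q, X nullable, giving e | eQ | eQX | eX.
Drop Q -> λ.
Q -> Xee: X nullable, giving Xee | ee.
Q -> dQ: Q nullable, giving d | dQ.
Drop X -> λ.
Unchanged (no nullable symbols): S -> d; Q -> d; X -> e; X -> ed.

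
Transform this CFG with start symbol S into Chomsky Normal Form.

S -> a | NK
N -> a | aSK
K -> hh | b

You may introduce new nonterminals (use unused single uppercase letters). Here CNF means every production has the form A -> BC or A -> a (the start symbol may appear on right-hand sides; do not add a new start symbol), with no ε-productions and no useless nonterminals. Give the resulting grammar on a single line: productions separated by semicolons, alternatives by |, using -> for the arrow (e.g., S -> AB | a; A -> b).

S -> a | NK; A -> h; B -> a; C -> SK; K -> b | AA; N -> a | BC

No ε-productions.
No unit productions to eliminate.
TERM: introduce B -> a, A -> h and substitute in every rule of length ≥2.
BIN: N -> BSK becomes N -> BC, C -> SK.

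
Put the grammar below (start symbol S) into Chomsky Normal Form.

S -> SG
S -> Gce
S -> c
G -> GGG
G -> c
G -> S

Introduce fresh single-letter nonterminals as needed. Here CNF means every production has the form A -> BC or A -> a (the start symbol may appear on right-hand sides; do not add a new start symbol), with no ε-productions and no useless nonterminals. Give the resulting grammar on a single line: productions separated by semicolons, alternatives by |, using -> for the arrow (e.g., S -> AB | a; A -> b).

No ε-productions.
After unit-elimination: S -> c | SG | Gce; G -> c | SG | GGG | Gce.
TERM: introduce A -> c, B -> e and substitute in every rule of length ≥2.
BIN: G -> GAB becomes G -> GC, C -> AB; G -> GGG becomes G -> GD, D -> GG; S -> GAB becomes S -> GE, E -> AB.

S -> c | GE | SG; A -> c; B -> e; C -> AB; D -> GG; E -> AB; G -> c | GC | GD | SG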